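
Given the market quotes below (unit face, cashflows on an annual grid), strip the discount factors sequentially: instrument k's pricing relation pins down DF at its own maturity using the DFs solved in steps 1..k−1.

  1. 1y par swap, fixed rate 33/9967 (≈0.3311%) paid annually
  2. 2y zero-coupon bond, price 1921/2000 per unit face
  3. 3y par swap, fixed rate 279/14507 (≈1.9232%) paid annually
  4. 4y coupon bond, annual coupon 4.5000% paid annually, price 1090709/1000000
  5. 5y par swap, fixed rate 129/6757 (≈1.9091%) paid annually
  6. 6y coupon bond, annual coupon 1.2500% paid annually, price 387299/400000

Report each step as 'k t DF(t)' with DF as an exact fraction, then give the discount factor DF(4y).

step 1 [1y] swap r/1=33/9967: DF=(1 − 33/9967·(0))/(1+33/9967) = 9967/10000 ≈ 0.996700
step 2 [2y] zero: DF = P = 1921/2000 ≈ 0.960500
step 3 [3y] swap r/1=279/14507: DF=(1 − 279/14507·(0.996700+0.960500))/(1+279/14507) = 4721/5000 ≈ 0.944200
step 4 [4y] bond c/1=9/200: DF=(1090709/1000000 − 9/200·(0.996700+0.960500+0.944200))/(1+9/200) = 2297/2500 ≈ 0.918800
step 5 [5y] swap r/1=129/6757: DF=(1 − 129/6757·(0.996700+0.960500+0.944200+0.918800))/(1+129/6757) = 9097/10000 ≈ 0.909700
step 6 [6y] bond c/1=1/80: DF=(387299/400000 − 1/80·(0.996700+0.960500+0.944200+0.918800+0.909700))/(1+1/80) = 8979/10000 ≈ 0.897900

1 1 9967/10000
2 2 1921/2000
3 3 4721/5000
4 4 2297/2500
5 5 9097/10000
6 6 8979/10000
DF(4y) = 2297/2500 ≈ 0.918800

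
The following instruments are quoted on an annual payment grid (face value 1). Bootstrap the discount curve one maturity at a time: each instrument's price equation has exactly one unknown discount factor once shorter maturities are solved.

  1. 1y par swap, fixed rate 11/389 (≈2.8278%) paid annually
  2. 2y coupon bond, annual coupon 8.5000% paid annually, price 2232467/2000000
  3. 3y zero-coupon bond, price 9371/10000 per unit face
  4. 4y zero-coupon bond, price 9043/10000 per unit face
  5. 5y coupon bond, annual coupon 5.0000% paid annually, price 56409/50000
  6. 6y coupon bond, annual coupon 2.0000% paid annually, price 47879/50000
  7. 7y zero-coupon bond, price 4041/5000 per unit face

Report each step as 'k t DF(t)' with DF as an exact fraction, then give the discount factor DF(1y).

step 1 [1y] swap r/1=11/389: DF=(1 − 11/389·(0))/(1+11/389) = 389/400 ≈ 0.972500
step 2 [2y] bond c/1=17/200: DF=(2232467/2000000 − 17/200·(0.972500))/(1+17/200) = 4763/5000 ≈ 0.952600
step 3 [3y] zero: DF = P = 9371/10000 ≈ 0.937100
step 4 [4y] zero: DF = P = 9043/10000 ≈ 0.904300
step 5 [5y] bond c/1=1/20: DF=(56409/50000 − 1/20·(0.972500+0.952600+0.937100+0.904300))/(1+1/20) = 8951/10000 ≈ 0.895100
step 6 [6y] bond c/1=1/50: DF=(47879/50000 − 1/50·(0.972500+0.952600+0.937100+0.904300+0.895100))/(1+1/50) = 4237/5000 ≈ 0.847400
step 7 [7y] zero: DF = P = 4041/5000 ≈ 0.808200

1 1 389/400
2 2 4763/5000
3 3 9371/10000
4 4 9043/10000
5 5 8951/10000
6 6 4237/5000
7 7 4041/5000
DF(1y) = 389/400 ≈ 0.972500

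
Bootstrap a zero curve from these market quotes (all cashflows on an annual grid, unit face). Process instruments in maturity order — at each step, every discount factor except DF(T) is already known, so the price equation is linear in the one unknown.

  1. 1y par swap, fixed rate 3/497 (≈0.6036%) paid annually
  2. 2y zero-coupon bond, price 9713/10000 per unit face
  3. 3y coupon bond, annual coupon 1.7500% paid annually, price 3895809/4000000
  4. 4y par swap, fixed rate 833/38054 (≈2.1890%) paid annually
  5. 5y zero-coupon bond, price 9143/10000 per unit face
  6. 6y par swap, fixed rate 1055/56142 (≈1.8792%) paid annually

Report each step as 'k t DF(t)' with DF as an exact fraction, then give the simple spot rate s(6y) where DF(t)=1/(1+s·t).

1 1 497/500
2 2 9713/10000
3 3 4617/5000
4 4 9167/10000
5 5 9143/10000
6 6 1789/2000
s(6y) = (1/(1789/2000) − 1)/(6) = 211/10734 ≈ 1.9657%

step 1 [1y] swap r/1=3/497: DF=(1 − 3/497·(0))/(1+3/497) = 497/500 ≈ 0.994000
step 2 [2y] zero: DF = P = 9713/10000 ≈ 0.971300
step 3 [3y] bond c/1=7/400: DF=(3895809/4000000 − 7/400·(0.994000+0.971300))/(1+7/400) = 4617/5000 ≈ 0.923400
step 4 [4y] swap r/1=833/38054: DF=(1 − 833/38054·(0.994000+0.971300+0.923400))/(1+833/38054) = 9167/10000 ≈ 0.916700
step 5 [5y] zero: DF = P = 9143/10000 ≈ 0.914300
step 6 [6y] swap r/1=1055/56142: DF=(1 − 1055/56142·(0.994000+0.971300+0.923400+0.916700+0.914300))/(1+1055/56142) = 1789/2000 ≈ 0.894500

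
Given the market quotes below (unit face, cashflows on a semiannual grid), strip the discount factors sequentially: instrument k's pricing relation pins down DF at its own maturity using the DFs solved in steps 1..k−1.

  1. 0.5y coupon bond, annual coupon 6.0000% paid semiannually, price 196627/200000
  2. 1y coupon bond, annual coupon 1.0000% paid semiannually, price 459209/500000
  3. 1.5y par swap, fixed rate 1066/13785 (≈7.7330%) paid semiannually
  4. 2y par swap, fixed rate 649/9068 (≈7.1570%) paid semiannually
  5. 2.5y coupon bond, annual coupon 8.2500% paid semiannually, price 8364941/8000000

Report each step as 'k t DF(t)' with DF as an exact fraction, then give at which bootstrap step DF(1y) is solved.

1 1/2 1909/2000
2 1 9091/10000
3 3/2 4467/5000
4 2 4351/5000
5 5/2 1721/2000
DF(1y) is solved at step 2

step 1 [0.5y] bond c/2=3/100: DF=(196627/200000 − 3/100·(0))/(1+3/100) = 1909/2000 ≈ 0.954500
step 2 [1y] bond c/2=1/200: DF=(459209/500000 − 1/200·(0.954500))/(1+1/200) = 9091/10000 ≈ 0.909100
step 3 [1.5y] swap r/2=533/13785: DF=(1 − 533/13785·(0.954500+0.909100))/(1+533/13785) = 4467/5000 ≈ 0.893400
step 4 [2y] swap r/2=649/18136: DF=(1 − 649/18136·(0.954500+0.909100+0.893400))/(1+649/18136) = 4351/5000 ≈ 0.870200
step 5 [2.5y] bond c/2=33/800: DF=(8364941/8000000 − 33/800·(0.954500+0.909100+0.893400+0.870200))/(1+33/800) = 1721/2000 ≈ 0.860500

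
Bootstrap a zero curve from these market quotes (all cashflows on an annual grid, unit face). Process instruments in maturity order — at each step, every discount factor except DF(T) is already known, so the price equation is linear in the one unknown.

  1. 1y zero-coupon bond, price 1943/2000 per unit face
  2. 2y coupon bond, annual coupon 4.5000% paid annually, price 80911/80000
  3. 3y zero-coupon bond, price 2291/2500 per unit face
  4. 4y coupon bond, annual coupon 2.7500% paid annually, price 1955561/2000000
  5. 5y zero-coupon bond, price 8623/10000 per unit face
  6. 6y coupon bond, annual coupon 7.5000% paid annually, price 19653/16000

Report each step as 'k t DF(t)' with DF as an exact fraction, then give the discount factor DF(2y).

1 1 1943/2000
2 2 463/500
3 3 2291/2500
4 4 8763/10000
5 5 8623/10000
6 6 33/40
DF(2y) = 463/500 ≈ 0.926000

step 1 [1y] zero: DF = P = 1943/2000 ≈ 0.971500
step 2 [2y] bond c/1=9/200: DF=(80911/80000 − 9/200·(0.971500))/(1+9/200) = 463/500 ≈ 0.926000
step 3 [3y] zero: DF = P = 2291/2500 ≈ 0.916400
step 4 [4y] bond c/1=11/400: DF=(1955561/2000000 − 11/400·(0.971500+0.926000+0.916400))/(1+11/400) = 8763/10000 ≈ 0.876300
step 5 [5y] zero: DF = P = 8623/10000 ≈ 0.862300
step 6 [6y] bond c/1=3/40: DF=(19653/16000 − 3/40·(0.971500+0.926000+0.916400+0.876300+0.862300))/(1+3/40) = 33/40 ≈ 0.825000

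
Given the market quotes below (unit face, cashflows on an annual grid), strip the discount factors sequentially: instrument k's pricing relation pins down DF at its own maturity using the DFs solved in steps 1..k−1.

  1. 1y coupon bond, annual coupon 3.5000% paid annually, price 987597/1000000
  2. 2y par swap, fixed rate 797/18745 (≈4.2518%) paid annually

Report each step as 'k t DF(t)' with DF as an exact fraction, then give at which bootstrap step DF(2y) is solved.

1 1 4771/5000
2 2 9203/10000
DF(2y) is solved at step 2

step 1 [1y] bond c/1=7/200: DF=(987597/1000000 − 7/200·(0))/(1+7/200) = 4771/5000 ≈ 0.954200
step 2 [2y] swap r/1=797/18745: DF=(1 − 797/18745·(0.954200))/(1+797/18745) = 9203/10000 ≈ 0.920300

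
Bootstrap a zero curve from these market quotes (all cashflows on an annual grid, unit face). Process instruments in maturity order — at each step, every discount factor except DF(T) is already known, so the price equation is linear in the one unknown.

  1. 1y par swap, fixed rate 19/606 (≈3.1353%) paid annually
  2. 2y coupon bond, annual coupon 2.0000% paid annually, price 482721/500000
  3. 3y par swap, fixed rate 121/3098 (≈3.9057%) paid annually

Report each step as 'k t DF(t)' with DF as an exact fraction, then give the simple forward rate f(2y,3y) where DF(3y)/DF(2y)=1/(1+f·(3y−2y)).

step 1 [1y] swap r/1=19/606: DF=(1 − 19/606·(0))/(1+19/606) = 606/625 ≈ 0.969600
step 2 [2y] bond c/1=1/50: DF=(482721/500000 − 1/50·(0.969600))/(1+1/50) = 371/400 ≈ 0.927500
step 3 [3y] swap r/1=121/3098: DF=(1 − 121/3098·(0.969600+0.927500))/(1+121/3098) = 8911/10000 ≈ 0.891100

1 1 606/625
2 2 371/400
3 3 8911/10000
f(2y,3y) = ((371/400)/(8911/10000) − 1)/(1) = 52/1273 ≈ 4.0848%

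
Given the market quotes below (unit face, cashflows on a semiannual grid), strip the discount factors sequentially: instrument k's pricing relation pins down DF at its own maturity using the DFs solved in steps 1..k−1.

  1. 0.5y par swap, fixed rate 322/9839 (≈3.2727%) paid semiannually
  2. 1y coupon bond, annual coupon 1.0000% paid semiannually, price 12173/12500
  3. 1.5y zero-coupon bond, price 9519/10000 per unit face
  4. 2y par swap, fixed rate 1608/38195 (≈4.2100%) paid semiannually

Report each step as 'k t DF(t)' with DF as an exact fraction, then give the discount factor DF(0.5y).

1 1/2 9839/10000
2 1 9641/10000
3 3/2 9519/10000
4 2 2299/2500
DF(0.5y) = 9839/10000 ≈ 0.983900

step 1 [0.5y] swap r/2=161/9839: DF=(1 − 161/9839·(0))/(1+161/9839) = 9839/10000 ≈ 0.983900
step 2 [1y] bond c/2=1/200: DF=(12173/12500 − 1/200·(0.983900))/(1+1/200) = 9641/10000 ≈ 0.964100
step 3 [1.5y] zero: DF = P = 9519/10000 ≈ 0.951900
step 4 [2y] swap r/2=804/38195: DF=(1 − 804/38195·(0.983900+0.964100+0.951900))/(1+804/38195) = 2299/2500 ≈ 0.919600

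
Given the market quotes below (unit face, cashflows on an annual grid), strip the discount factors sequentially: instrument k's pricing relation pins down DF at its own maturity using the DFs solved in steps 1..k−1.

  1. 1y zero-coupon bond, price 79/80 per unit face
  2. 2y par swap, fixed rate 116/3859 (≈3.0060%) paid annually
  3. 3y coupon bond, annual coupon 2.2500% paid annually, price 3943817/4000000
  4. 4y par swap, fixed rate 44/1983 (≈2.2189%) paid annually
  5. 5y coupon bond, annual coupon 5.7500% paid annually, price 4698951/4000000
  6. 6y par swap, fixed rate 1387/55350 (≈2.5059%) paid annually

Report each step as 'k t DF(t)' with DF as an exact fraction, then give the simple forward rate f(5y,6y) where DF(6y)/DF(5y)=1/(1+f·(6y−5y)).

1 1 79/80
2 2 471/500
3 3 4609/5000
4 4 2291/2500
5 5 453/500
6 6 8613/10000
f(5y,6y) = ((453/500)/(8613/10000) − 1)/(1) = 149/2871 ≈ 5.1898%

step 1 [1y] zero: DF = P = 79/80 ≈ 0.987500
step 2 [2y] swap r/1=116/3859: DF=(1 − 116/3859·(0.987500))/(1+116/3859) = 471/500 ≈ 0.942000
step 3 [3y] bond c/1=9/400: DF=(3943817/4000000 − 9/400·(0.987500+0.942000))/(1+9/400) = 4609/5000 ≈ 0.921800
step 4 [4y] swap r/1=44/1983: DF=(1 − 44/1983·(0.987500+0.942000+0.921800))/(1+44/1983) = 2291/2500 ≈ 0.916400
step 5 [5y] bond c/1=23/400: DF=(4698951/4000000 − 23/400·(0.987500+0.942000+0.921800+0.916400))/(1+23/400) = 453/500 ≈ 0.906000
step 6 [6y] swap r/1=1387/55350: DF=(1 − 1387/55350·(0.987500+0.942000+0.921800+0.916400+0.906000))/(1+1387/55350) = 8613/10000 ≈ 0.861300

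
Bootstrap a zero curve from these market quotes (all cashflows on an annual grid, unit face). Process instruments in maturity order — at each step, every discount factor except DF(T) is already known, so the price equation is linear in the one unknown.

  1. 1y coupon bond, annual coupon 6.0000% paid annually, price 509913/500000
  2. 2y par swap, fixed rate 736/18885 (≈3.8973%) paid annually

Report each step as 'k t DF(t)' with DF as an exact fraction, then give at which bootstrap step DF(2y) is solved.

step 1 [1y] bond c/1=3/50: DF=(509913/500000 − 3/50·(0))/(1+3/50) = 9621/10000 ≈ 0.962100
step 2 [2y] swap r/1=736/18885: DF=(1 − 736/18885·(0.962100))/(1+736/18885) = 579/625 ≈ 0.926400

1 1 9621/10000
2 2 579/625
DF(2y) is solved at step 2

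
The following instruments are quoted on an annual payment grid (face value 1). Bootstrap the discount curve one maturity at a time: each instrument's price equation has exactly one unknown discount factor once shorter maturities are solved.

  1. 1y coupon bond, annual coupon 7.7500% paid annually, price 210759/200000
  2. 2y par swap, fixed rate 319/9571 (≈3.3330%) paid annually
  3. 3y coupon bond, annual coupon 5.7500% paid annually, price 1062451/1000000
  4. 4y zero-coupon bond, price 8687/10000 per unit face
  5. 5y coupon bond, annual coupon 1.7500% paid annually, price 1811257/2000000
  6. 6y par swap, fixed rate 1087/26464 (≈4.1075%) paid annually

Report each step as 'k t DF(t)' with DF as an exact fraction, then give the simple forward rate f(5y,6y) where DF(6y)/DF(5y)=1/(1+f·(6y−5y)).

1 1 489/500
2 2 4681/5000
3 3 4503/5000
4 4 8687/10000
5 5 8267/10000
6 6 3913/5000
f(5y,6y) = ((8267/10000)/(3913/5000) − 1)/(1) = 63/1118 ≈ 5.6351%

step 1 [1y] bond c/1=31/400: DF=(210759/200000 − 31/400·(0))/(1+31/400) = 489/500 ≈ 0.978000
step 2 [2y] swap r/1=319/9571: DF=(1 − 319/9571·(0.978000))/(1+319/9571) = 4681/5000 ≈ 0.936200
step 3 [3y] bond c/1=23/400: DF=(1062451/1000000 − 23/400·(0.978000+0.936200))/(1+23/400) = 4503/5000 ≈ 0.900600
step 4 [4y] zero: DF = P = 8687/10000 ≈ 0.868700
step 5 [5y] bond c/1=7/400: DF=(1811257/2000000 − 7/400·(0.978000+0.936200+0.900600+0.868700))/(1+7/400) = 8267/10000 ≈ 0.826700
step 6 [6y] swap r/1=1087/26464: DF=(1 − 1087/26464·(0.978000+0.936200+0.900600+0.868700+0.826700))/(1+1087/26464) = 3913/5000 ≈ 0.782600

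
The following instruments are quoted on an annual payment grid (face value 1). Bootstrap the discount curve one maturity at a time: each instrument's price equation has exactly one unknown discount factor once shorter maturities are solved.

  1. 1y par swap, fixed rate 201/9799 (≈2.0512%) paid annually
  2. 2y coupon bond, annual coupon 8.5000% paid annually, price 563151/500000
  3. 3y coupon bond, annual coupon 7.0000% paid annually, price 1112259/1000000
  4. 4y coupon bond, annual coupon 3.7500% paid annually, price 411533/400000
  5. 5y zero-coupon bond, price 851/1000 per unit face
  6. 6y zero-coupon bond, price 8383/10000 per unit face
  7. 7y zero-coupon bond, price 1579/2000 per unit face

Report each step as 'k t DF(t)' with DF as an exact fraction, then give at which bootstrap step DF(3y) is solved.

step 1 [1y] swap r/1=201/9799: DF=(1 − 201/9799·(0))/(1+201/9799) = 9799/10000 ≈ 0.979900
step 2 [2y] bond c/1=17/200: DF=(563151/500000 − 17/200·(0.979900))/(1+17/200) = 9613/10000 ≈ 0.961300
step 3 [3y] bond c/1=7/100: DF=(1112259/1000000 − 7/100·(0.979900+0.961300))/(1+7/100) = 73/80 ≈ 0.912500
step 4 [4y] bond c/1=3/80: DF=(411533/400000 − 3/80·(0.979900+0.961300+0.912500))/(1+3/80) = 1777/2000 ≈ 0.888500
step 5 [5y] zero: DF = P = 851/1000 ≈ 0.851000
step 6 [6y] zero: DF = P = 8383/10000 ≈ 0.838300
step 7 [7y] zero: DF = P = 1579/2000 ≈ 0.789500

1 1 9799/10000
2 2 9613/10000
3 3 73/80
4 4 1777/2000
5 5 851/1000
6 6 8383/10000
7 7 1579/2000
DF(3y) is solved at step 3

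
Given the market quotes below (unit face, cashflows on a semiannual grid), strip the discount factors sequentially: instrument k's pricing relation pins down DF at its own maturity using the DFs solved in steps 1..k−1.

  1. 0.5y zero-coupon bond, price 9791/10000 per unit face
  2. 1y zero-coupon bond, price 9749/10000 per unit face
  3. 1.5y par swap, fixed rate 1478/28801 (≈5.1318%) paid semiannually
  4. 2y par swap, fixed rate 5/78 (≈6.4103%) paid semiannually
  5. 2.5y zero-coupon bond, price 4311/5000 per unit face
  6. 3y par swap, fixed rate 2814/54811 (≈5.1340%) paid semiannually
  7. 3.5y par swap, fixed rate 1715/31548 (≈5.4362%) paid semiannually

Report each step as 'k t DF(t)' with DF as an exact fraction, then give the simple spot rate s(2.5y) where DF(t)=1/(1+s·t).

step 1 [0.5y] zero: DF = P = 9791/10000 ≈ 0.979100
step 2 [1y] zero: DF = P = 9749/10000 ≈ 0.974900
step 3 [1.5y] swap r/2=739/28801: DF=(1 − 739/28801·(0.979100+0.974900))/(1+739/28801) = 9261/10000 ≈ 0.926100
step 4 [2y] swap r/2=5/156: DF=(1 − 5/156·(0.979100+0.974900+0.926100))/(1+5/156) = 1759/2000 ≈ 0.879500
step 5 [2.5y] zero: DF = P = 4311/5000 ≈ 0.862200
step 6 [3y] swap r/2=1407/54811: DF=(1 − 1407/54811·(0.979100+0.974900+0.926100+0.879500+0.862200))/(1+1407/54811) = 8593/10000 ≈ 0.859300
step 7 [3.5y] swap r/2=1715/63096: DF=(1 − 1715/63096·(0.979100+0.974900+0.926100+0.879500+0.862200+0.859300))/(1+1715/63096) = 1657/2000 ≈ 0.828500

1 1/2 9791/10000
2 1 9749/10000
3 3/2 9261/10000
4 2 1759/2000
5 5/2 4311/5000
6 3 8593/10000
7 7/2 1657/2000
s(2.5y) = (1/(4311/5000) − 1)/(5/2) = 1378/21555 ≈ 6.3929%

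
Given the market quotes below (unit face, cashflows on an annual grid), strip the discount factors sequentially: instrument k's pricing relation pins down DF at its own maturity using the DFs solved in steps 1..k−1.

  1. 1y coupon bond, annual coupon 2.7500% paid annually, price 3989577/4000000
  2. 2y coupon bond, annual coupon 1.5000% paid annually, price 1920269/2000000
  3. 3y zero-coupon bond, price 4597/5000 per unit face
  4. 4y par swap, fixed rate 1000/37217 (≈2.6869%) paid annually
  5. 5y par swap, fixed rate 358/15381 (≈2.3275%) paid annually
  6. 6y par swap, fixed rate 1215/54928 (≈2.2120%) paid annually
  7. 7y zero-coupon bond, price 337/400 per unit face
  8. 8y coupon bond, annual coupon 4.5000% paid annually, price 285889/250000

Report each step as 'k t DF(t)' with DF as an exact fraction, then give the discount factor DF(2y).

step 1 [1y] bond c/1=11/400: DF=(3989577/4000000 − 11/400·(0))/(1+11/400) = 9707/10000 ≈ 0.970700
step 2 [2y] bond c/1=3/200: DF=(1920269/2000000 − 3/200·(0.970700))/(1+3/200) = 2329/2500 ≈ 0.931600
step 3 [3y] zero: DF = P = 4597/5000 ≈ 0.919400
step 4 [4y] swap r/1=1000/37217: DF=(1 − 1000/37217·(0.970700+0.931600+0.919400))/(1+1000/37217) = 9/10 ≈ 0.900000
step 5 [5y] swap r/1=358/15381: DF=(1 − 358/15381·(0.970700+0.931600+0.919400+0.900000))/(1+358/15381) = 4463/5000 ≈ 0.892600
step 6 [6y] swap r/1=1215/54928: DF=(1 − 1215/54928·(0.970700+0.931600+0.919400+0.900000+0.892600))/(1+1215/54928) = 1757/2000 ≈ 0.878500
step 7 [7y] zero: DF = P = 337/400 ≈ 0.842500
step 8 [8y] bond c/1=9/200: DF=(285889/250000 − 9/200·(0.970700+0.931600+0.919400+0.900000+0.892600+0.878500+0.842500))/(1+9/200) = 1643/2000 ≈ 0.821500

1 1 9707/10000
2 2 2329/2500
3 3 4597/5000
4 4 9/10
5 5 4463/5000
6 6 1757/2000
7 7 337/400
8 8 1643/2000
DF(2y) = 2329/2500 ≈ 0.931600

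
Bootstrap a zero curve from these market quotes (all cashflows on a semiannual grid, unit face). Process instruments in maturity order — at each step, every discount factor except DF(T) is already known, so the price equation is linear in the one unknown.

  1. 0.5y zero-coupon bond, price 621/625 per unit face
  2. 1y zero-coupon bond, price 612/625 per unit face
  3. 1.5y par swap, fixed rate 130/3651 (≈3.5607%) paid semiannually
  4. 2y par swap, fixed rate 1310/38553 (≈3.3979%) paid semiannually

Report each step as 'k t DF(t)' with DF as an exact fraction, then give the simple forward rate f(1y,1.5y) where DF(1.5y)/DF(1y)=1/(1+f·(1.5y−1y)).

1 1/2 621/625
2 1 612/625
3 3/2 237/250
4 2 1869/2000
f(1y,1.5y) = ((612/625)/(237/250) − 1)/(1/2) = 26/395 ≈ 6.5823%

step 1 [0.5y] zero: DF = P = 621/625 ≈ 0.993600
step 2 [1y] zero: DF = P = 612/625 ≈ 0.979200
step 3 [1.5y] swap r/2=65/3651: DF=(1 − 65/3651·(0.993600+0.979200))/(1+65/3651) = 237/250 ≈ 0.948000
step 4 [2y] swap r/2=655/38553: DF=(1 − 655/38553·(0.993600+0.979200+0.948000))/(1+655/38553) = 1869/2000 ≈ 0.934500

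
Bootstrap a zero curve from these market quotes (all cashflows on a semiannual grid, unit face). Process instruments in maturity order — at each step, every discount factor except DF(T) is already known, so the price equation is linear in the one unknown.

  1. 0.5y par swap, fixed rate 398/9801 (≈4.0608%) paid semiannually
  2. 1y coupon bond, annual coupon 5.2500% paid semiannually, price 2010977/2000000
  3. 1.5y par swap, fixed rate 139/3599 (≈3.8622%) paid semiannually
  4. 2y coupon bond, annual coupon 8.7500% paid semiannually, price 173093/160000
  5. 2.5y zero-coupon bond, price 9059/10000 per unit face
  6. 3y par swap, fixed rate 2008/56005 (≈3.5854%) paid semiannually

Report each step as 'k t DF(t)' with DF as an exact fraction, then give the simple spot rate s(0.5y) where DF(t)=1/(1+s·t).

step 1 [0.5y] swap r/2=199/9801: DF=(1 − 199/9801·(0))/(1+199/9801) = 9801/10000 ≈ 0.980100
step 2 [1y] bond c/2=21/800: DF=(2010977/2000000 − 21/800·(0.980100))/(1+21/800) = 9547/10000 ≈ 0.954700
step 3 [1.5y] swap r/2=139/7198: DF=(1 − 139/7198·(0.980100+0.954700))/(1+139/7198) = 2361/2500 ≈ 0.944400
step 4 [2y] bond c/2=7/160: DF=(173093/160000 − 7/160·(0.980100+0.954700+0.944400))/(1+7/160) = 4579/5000 ≈ 0.915800
step 5 [2.5y] zero: DF = P = 9059/10000 ≈ 0.905900
step 6 [3y] swap r/2=1004/56005: DF=(1 − 1004/56005·(0.980100+0.954700+0.944400+0.915800+0.905900))/(1+1004/56005) = 2249/2500 ≈ 0.899600

1 1/2 9801/10000
2 1 9547/10000
3 3/2 2361/2500
4 2 4579/5000
5 5/2 9059/10000
6 3 2249/2500
s(0.5y) = (1/(9801/10000) − 1)/(1/2) = 398/9801 ≈ 4.0608%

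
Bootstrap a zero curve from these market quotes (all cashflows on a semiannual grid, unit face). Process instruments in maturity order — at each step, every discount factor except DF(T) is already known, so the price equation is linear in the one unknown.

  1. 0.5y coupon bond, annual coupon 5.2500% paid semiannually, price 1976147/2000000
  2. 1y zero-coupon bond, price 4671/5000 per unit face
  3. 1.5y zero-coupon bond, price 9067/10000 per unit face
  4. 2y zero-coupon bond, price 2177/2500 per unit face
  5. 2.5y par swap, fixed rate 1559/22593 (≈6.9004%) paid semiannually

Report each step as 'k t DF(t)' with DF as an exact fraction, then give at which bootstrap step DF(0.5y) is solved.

step 1 [0.5y] bond c/2=21/800: DF=(1976147/2000000 − 21/800·(0))/(1+21/800) = 2407/2500 ≈ 0.962800
step 2 [1y] zero: DF = P = 4671/5000 ≈ 0.934200
step 3 [1.5y] zero: DF = P = 9067/10000 ≈ 0.906700
step 4 [2y] zero: DF = P = 2177/2500 ≈ 0.870800
step 5 [2.5y] swap r/2=1559/45186: DF=(1 − 1559/45186·(0.962800+0.934200+0.906700+0.870800))/(1+1559/45186) = 8441/10000 ≈ 0.844100

1 1/2 2407/2500
2 1 4671/5000
3 3/2 9067/10000
4 2 2177/2500
5 5/2 8441/10000
DF(0.5y) is solved at step 1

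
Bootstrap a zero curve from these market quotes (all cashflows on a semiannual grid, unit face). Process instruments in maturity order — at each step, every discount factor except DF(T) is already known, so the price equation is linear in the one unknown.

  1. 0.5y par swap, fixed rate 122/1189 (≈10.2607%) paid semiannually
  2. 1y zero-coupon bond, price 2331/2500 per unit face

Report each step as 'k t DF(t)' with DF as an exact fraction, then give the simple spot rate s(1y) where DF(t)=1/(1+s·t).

step 1 [0.5y] swap r/2=61/1189: DF=(1 − 61/1189·(0))/(1+61/1189) = 1189/1250 ≈ 0.951200
step 2 [1y] zero: DF = P = 2331/2500 ≈ 0.932400

1 1/2 1189/1250
2 1 2331/2500
s(1y) = (1/(2331/2500) − 1)/(1) = 169/2331 ≈ 7.2501%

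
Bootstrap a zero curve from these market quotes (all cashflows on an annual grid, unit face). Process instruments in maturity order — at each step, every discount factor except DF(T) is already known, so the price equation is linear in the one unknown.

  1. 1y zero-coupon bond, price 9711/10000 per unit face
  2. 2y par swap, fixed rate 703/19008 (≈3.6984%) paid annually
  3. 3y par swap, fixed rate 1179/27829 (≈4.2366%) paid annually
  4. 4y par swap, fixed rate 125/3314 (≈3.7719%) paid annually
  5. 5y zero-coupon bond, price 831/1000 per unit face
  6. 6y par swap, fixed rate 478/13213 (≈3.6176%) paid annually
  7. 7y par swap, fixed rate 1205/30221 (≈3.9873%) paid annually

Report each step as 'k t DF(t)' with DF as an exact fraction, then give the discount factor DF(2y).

step 1 [1y] zero: DF = P = 9711/10000 ≈ 0.971100
step 2 [2y] swap r/1=703/19008: DF=(1 − 703/19008·(0.971100))/(1+703/19008) = 9297/10000 ≈ 0.929700
step 3 [3y] swap r/1=1179/27829: DF=(1 − 1179/27829·(0.971100+0.929700))/(1+1179/27829) = 8821/10000 ≈ 0.882100
step 4 [4y] swap r/1=125/3314: DF=(1 − 125/3314·(0.971100+0.929700+0.882100))/(1+125/3314) = 69/80 ≈ 0.862500
step 5 [5y] zero: DF = P = 831/1000 ≈ 0.831000
step 6 [6y] swap r/1=478/13213: DF=(1 − 478/13213·(0.971100+0.929700+0.882100+0.862500+0.831000))/(1+478/13213) = 1011/1250 ≈ 0.808800
step 7 [7y] swap r/1=1205/30221: DF=(1 − 1205/30221·(0.971100+0.929700+0.882100+0.862500+0.831000+0.808800))/(1+1205/30221) = 759/1000 ≈ 0.759000

1 1 9711/10000
2 2 9297/10000
3 3 8821/10000
4 4 69/80
5 5 831/1000
6 6 1011/1250
7 7 759/1000
DF(2y) = 9297/10000 ≈ 0.929700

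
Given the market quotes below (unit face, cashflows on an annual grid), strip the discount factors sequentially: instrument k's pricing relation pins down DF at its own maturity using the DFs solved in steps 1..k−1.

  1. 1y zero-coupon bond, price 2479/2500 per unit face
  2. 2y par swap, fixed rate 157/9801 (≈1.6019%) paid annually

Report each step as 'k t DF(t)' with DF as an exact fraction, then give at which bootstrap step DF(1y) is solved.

1 1 2479/2500
2 2 4843/5000
DF(1y) is solved at step 1

step 1 [1y] zero: DF = P = 2479/2500 ≈ 0.991600
step 2 [2y] swap r/1=157/9801: DF=(1 − 157/9801·(0.991600))/(1+157/9801) = 4843/5000 ≈ 0.968600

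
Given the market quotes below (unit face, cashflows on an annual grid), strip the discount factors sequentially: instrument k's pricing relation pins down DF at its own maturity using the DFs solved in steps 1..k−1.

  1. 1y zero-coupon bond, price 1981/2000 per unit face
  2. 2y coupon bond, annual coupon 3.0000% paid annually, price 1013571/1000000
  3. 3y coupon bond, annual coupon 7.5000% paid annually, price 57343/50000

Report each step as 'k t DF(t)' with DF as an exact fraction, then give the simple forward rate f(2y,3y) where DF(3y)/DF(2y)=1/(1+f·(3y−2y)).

1 1 1981/2000
2 2 597/625
3 3 9311/10000
f(2y,3y) = ((597/625)/(9311/10000) − 1)/(1) = 241/9311 ≈ 2.5883%

step 1 [1y] zero: DF = P = 1981/2000 ≈ 0.990500
step 2 [2y] bond c/1=3/100: DF=(1013571/1000000 − 3/100·(0.990500))/(1+3/100) = 597/625 ≈ 0.955200
step 3 [3y] bond c/1=3/40: DF=(57343/50000 − 3/40·(0.990500+0.955200))/(1+3/40) = 9311/10000 ≈ 0.931100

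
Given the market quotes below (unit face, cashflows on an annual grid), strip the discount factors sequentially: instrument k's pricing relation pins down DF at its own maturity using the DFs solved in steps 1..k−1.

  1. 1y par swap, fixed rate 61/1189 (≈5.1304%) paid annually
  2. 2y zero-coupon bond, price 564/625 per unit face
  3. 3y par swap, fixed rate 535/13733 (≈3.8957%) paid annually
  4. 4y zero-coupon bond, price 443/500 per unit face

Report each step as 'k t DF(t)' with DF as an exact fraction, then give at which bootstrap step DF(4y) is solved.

1 1 1189/1250
2 2 564/625
3 3 893/1000
4 4 443/500
DF(4y) is solved at step 4

step 1 [1y] swap r/1=61/1189: DF=(1 − 61/1189·(0))/(1+61/1189) = 1189/1250 ≈ 0.951200
step 2 [2y] zero: DF = P = 564/625 ≈ 0.902400
step 3 [3y] swap r/1=535/13733: DF=(1 − 535/13733·(0.951200+0.902400))/(1+535/13733) = 893/1000 ≈ 0.893000
step 4 [4y] zero: DF = P = 443/500 ≈ 0.886000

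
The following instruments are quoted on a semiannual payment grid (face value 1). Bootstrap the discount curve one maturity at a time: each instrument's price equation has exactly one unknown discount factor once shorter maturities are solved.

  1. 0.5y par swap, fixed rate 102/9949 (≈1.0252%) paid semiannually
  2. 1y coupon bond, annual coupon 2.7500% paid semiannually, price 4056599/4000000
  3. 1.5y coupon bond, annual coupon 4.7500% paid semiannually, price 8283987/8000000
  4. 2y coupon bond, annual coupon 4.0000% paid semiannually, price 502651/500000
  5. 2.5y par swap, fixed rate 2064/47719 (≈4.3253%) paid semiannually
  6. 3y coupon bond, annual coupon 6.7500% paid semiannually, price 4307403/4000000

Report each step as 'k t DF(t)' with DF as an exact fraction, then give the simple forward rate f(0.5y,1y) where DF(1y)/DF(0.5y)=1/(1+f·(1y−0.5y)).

step 1 [0.5y] swap r/2=51/9949: DF=(1 − 51/9949·(0))/(1+51/9949) = 9949/10000 ≈ 0.994900
step 2 [1y] bond c/2=11/800: DF=(4056599/4000000 − 11/800·(0.994900))/(1+11/800) = 9869/10000 ≈ 0.986900
step 3 [1.5y] bond c/2=19/800: DF=(8283987/8000000 − 19/800·(0.994900+0.986900))/(1+19/800) = 1931/2000 ≈ 0.965500
step 4 [2y] bond c/2=1/50: DF=(502651/500000 − 1/50·(0.994900+0.986900+0.965500))/(1+1/50) = 4639/5000 ≈ 0.927800
step 5 [2.5y] swap r/2=1032/47719: DF=(1 − 1032/47719·(0.994900+0.986900+0.965500+0.927800))/(1+1032/47719) = 1121/1250 ≈ 0.896800
step 6 [3y] bond c/2=27/800: DF=(4307403/4000000 − 27/800·(0.994900+0.986900+0.965500+0.927800+0.896800))/(1+27/800) = 8859/10000 ≈ 0.885900

1 1/2 9949/10000
2 1 9869/10000
3 3/2 1931/2000
4 2 4639/5000
5 5/2 1121/1250
6 3 8859/10000
f(0.5y,1y) = ((9949/10000)/(9869/10000) − 1)/(1/2) = 160/9869 ≈ 1.6212%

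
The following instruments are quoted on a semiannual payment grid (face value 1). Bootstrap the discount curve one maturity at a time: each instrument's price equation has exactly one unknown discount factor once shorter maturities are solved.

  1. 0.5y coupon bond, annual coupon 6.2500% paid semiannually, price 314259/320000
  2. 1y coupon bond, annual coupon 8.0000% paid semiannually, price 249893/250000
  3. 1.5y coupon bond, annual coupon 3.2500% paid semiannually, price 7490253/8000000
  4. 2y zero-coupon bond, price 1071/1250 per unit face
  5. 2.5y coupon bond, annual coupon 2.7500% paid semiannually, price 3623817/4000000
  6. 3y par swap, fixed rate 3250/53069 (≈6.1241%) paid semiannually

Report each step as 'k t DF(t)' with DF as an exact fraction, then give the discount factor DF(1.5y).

step 1 [0.5y] bond c/2=1/32: DF=(314259/320000 − 1/32·(0))/(1+1/32) = 9523/10000 ≈ 0.952300
step 2 [1y] bond c/2=1/25: DF=(249893/250000 − 1/25·(0.952300))/(1+1/25) = 1849/2000 ≈ 0.924500
step 3 [1.5y] bond c/2=13/800: DF=(7490253/8000000 − 13/800·(0.952300+0.924500))/(1+13/800) = 8913/10000 ≈ 0.891300
step 4 [2y] zero: DF = P = 1071/1250 ≈ 0.856800
step 5 [2.5y] bond c/2=11/800: DF=(3623817/4000000 − 11/800·(0.952300+0.924500+0.891300+0.856800))/(1+11/800) = 1689/2000 ≈ 0.844500
step 6 [3y] swap r/2=1625/53069: DF=(1 − 1625/53069·(0.952300+0.924500+0.891300+0.856800+0.844500))/(1+1625/53069) = 67/80 ≈ 0.837500

1 1/2 9523/10000
2 1 1849/2000
3 3/2 8913/10000
4 2 1071/1250
5 5/2 1689/2000
6 3 67/80
DF(1.5y) = 8913/10000 ≈ 0.891300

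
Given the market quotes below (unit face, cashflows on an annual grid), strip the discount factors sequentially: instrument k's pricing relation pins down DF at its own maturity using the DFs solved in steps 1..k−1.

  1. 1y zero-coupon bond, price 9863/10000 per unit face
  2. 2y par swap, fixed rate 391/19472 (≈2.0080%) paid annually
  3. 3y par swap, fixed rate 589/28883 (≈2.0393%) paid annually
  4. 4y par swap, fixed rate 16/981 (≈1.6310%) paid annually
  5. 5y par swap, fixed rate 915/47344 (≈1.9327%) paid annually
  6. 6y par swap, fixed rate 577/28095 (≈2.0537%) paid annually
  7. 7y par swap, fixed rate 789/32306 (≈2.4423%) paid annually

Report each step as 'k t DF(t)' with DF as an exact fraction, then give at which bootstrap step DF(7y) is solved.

1 1 9863/10000
2 2 9609/10000
3 3 9411/10000
4 4 586/625
5 5 1817/2000
6 6 4423/5000
7 7 4211/5000
DF(7y) is solved at step 7

step 1 [1y] zero: DF = P = 9863/10000 ≈ 0.986300
step 2 [2y] swap r/1=391/19472: DF=(1 − 391/19472·(0.986300))/(1+391/19472) = 9609/10000 ≈ 0.960900
step 3 [3y] swap r/1=589/28883: DF=(1 − 589/28883·(0.986300+0.960900))/(1+589/28883) = 9411/10000 ≈ 0.941100
step 4 [4y] swap r/1=16/981: DF=(1 − 16/981·(0.986300+0.960900+0.941100))/(1+16/981) = 586/625 ≈ 0.937600
step 5 [5y] swap r/1=915/47344: DF=(1 − 915/47344·(0.986300+0.960900+0.941100+0.937600))/(1+915/47344) = 1817/2000 ≈ 0.908500
step 6 [6y] swap r/1=577/28095: DF=(1 − 577/28095·(0.986300+0.960900+0.941100+0.937600+0.908500))/(1+577/28095) = 4423/5000 ≈ 0.884600
step 7 [7y] swap r/1=789/32306: DF=(1 − 789/32306·(0.986300+0.960900+0.941100+0.937600+0.908500+0.884600))/(1+789/32306) = 4211/5000 ≈ 0.842200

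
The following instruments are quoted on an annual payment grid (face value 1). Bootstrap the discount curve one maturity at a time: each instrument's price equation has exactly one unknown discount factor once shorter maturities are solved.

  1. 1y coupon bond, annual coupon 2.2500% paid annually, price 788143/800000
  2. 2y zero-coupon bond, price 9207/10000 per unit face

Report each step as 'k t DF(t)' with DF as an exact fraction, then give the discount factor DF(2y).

step 1 [1y] bond c/1=9/400: DF=(788143/800000 − 9/400·(0))/(1+9/400) = 1927/2000 ≈ 0.963500
step 2 [2y] zero: DF = P = 9207/10000 ≈ 0.920700

1 1 1927/2000
2 2 9207/10000
DF(2y) = 9207/10000 ≈ 0.920700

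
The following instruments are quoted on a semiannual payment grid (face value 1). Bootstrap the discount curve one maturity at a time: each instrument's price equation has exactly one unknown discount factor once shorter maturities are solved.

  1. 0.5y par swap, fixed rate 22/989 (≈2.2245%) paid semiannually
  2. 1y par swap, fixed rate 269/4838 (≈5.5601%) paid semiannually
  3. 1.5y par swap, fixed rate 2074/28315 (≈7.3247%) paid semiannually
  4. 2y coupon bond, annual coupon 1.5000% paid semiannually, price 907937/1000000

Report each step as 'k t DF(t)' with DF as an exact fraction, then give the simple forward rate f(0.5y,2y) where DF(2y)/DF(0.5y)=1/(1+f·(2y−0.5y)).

1 1/2 989/1000
2 1 4731/5000
3 3/2 8963/10000
4 2 8801/10000
f(0.5y,2y) = ((989/1000)/(8801/10000) − 1)/(3/2) = 726/8801 ≈ 8.2491%

step 1 [0.5y] swap r/2=11/989: DF=(1 − 11/989·(0))/(1+11/989) = 989/1000 ≈ 0.989000
step 2 [1y] swap r/2=269/9676: DF=(1 − 269/9676·(0.989000))/(1+269/9676) = 4731/5000 ≈ 0.946200
step 3 [1.5y] swap r/2=1037/28315: DF=(1 − 1037/28315·(0.989000+0.946200))/(1+1037/28315) = 8963/10000 ≈ 0.896300
step 4 [2y] bond c/2=3/400: DF=(907937/1000000 − 3/400·(0.989000+0.946200+0.896300))/(1+3/400) = 8801/10000 ≈ 0.880100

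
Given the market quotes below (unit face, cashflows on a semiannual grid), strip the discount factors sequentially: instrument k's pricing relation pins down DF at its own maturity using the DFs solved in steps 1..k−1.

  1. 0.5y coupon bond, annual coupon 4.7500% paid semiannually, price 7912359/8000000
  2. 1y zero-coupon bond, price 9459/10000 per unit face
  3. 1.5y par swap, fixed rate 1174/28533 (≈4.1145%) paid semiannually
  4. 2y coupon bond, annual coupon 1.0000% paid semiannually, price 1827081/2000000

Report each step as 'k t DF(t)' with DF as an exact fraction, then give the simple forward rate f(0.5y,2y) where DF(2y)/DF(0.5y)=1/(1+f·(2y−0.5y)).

1 1/2 9661/10000
2 1 9459/10000
3 3/2 9413/10000
4 2 2237/2500
f(0.5y,2y) = ((9661/10000)/(2237/2500) − 1)/(3/2) = 713/13422 ≈ 5.3122%

step 1 [0.5y] bond c/2=19/800: DF=(7912359/8000000 − 19/800·(0))/(1+19/800) = 9661/10000 ≈ 0.966100
step 2 [1y] zero: DF = P = 9459/10000 ≈ 0.945900
step 3 [1.5y] swap r/2=587/28533: DF=(1 − 587/28533·(0.966100+0.945900))/(1+587/28533) = 9413/10000 ≈ 0.941300
step 4 [2y] bond c/2=1/200: DF=(1827081/2000000 − 1/200·(0.966100+0.945900+0.941300))/(1+1/200) = 2237/2500 ≈ 0.894800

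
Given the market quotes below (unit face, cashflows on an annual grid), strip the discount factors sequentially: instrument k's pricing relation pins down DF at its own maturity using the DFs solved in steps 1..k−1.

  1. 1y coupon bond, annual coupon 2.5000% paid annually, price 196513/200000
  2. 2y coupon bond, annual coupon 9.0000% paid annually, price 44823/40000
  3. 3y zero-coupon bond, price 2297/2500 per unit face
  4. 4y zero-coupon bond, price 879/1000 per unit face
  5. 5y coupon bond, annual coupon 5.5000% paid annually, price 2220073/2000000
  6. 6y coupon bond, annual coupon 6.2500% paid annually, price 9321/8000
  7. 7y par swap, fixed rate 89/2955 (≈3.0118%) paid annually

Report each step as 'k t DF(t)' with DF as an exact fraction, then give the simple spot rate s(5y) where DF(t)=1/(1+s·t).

step 1 [1y] bond c/1=1/40: DF=(196513/200000 − 1/40·(0))/(1+1/40) = 4793/5000 ≈ 0.958600
step 2 [2y] bond c/1=9/100: DF=(44823/40000 − 9/100·(0.958600))/(1+9/100) = 9489/10000 ≈ 0.948900
step 3 [3y] zero: DF = P = 2297/2500 ≈ 0.918800
step 4 [4y] zero: DF = P = 879/1000 ≈ 0.879000
step 5 [5y] bond c/1=11/200: DF=(2220073/2000000 − 11/200·(0.958600+0.948900+0.918800+0.879000))/(1+11/200) = 859/1000 ≈ 0.859000
step 6 [6y] bond c/1=1/16: DF=(9321/8000 − 1/16·(0.958600+0.948900+0.918800+0.879000+0.859000))/(1+1/16) = 8281/10000 ≈ 0.828100
step 7 [7y] swap r/1=89/2955: DF=(1 − 89/2955·(0.958600+0.948900+0.918800+0.879000+0.859000+0.828100))/(1+89/2955) = 8131/10000 ≈ 0.813100

1 1 4793/5000
2 2 9489/10000
3 3 2297/2500
4 4 879/1000
5 5 859/1000
6 6 8281/10000
7 7 8131/10000
s(5y) = (1/(859/1000) − 1)/(5) = 141/4295 ≈ 3.2829%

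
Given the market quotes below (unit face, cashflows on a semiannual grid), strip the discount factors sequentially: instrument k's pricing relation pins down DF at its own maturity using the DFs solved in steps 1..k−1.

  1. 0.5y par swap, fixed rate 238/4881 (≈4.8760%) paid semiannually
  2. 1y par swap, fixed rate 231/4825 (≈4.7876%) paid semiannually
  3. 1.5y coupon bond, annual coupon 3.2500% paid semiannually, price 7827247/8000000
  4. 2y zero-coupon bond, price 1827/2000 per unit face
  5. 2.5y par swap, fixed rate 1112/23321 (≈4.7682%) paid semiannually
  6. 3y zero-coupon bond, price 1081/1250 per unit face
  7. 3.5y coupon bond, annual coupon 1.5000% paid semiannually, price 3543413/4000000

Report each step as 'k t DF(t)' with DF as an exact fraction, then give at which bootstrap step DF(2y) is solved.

1 1/2 4881/5000
2 1 4769/5000
3 3/2 9319/10000
4 2 1827/2000
5 5/2 1111/1250
6 3 1081/1250
7 7/2 8381/10000
DF(2y) is solved at step 4

step 1 [0.5y] swap r/2=119/4881: DF=(1 − 119/4881·(0))/(1+119/4881) = 4881/5000 ≈ 0.976200
step 2 [1y] swap r/2=231/9650: DF=(1 − 231/9650·(0.976200))/(1+231/9650) = 4769/5000 ≈ 0.953800
step 3 [1.5y] bond c/2=13/800: DF=(7827247/8000000 − 13/800·(0.976200+0.953800))/(1+13/800) = 9319/10000 ≈ 0.931900
step 4 [2y] zero: DF = P = 1827/2000 ≈ 0.913500
step 5 [2.5y] swap r/2=556/23321: DF=(1 − 556/23321·(0.976200+0.953800+0.931900+0.913500))/(1+556/23321) = 1111/1250 ≈ 0.888800
step 6 [3y] zero: DF = P = 1081/1250 ≈ 0.864800
step 7 [3.5y] bond c/2=3/400: DF=(3543413/4000000 − 3/400·(0.976200+0.953800+0.931900+0.913500+0.888800+0.864800))/(1+3/400) = 8381/10000 ≈ 0.838100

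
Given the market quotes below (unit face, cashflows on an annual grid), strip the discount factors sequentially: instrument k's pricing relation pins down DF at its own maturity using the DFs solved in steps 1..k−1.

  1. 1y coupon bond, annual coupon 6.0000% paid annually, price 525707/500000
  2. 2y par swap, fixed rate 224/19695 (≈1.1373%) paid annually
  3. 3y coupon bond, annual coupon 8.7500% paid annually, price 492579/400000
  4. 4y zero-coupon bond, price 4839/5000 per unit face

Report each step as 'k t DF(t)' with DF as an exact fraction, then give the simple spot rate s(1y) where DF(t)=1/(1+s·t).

step 1 [1y] bond c/1=3/50: DF=(525707/500000 − 3/50·(0))/(1+3/50) = 9919/10000 ≈ 0.991900
step 2 [2y] swap r/1=224/19695: DF=(1 − 224/19695·(0.991900))/(1+224/19695) = 611/625 ≈ 0.977600
step 3 [3y] bond c/1=7/80: DF=(492579/400000 − 7/80·(0.991900+0.977600))/(1+7/80) = 9739/10000 ≈ 0.973900
step 4 [4y] zero: DF = P = 4839/5000 ≈ 0.967800

1 1 9919/10000
2 2 611/625
3 3 9739/10000
4 4 4839/5000
s(1y) = (1/(9919/10000) − 1)/(1) = 81/9919 ≈ 0.8166%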